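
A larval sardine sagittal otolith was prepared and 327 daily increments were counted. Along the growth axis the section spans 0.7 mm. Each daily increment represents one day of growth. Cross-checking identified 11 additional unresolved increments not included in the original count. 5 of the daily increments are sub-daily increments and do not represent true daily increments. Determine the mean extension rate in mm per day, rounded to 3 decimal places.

0.002 mm per day

True daily increment count = 327 − 5 + 11 = 333.
0.7 mm over 333 days gives 0.7 / 333 ≈ 0.002 mm per day.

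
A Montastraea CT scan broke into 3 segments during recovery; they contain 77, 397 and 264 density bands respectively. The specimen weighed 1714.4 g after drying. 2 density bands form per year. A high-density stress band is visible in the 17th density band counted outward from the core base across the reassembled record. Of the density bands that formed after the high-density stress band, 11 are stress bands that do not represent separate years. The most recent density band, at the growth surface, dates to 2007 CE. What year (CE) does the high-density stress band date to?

1652 CE

Total density bands = 77 + 397 + 264 = 738.
The high-density stress band sits at density band 17 from the core base, so 738 − 17 = 721 density bands formed after it.
721 − 11 false = 710 true density bands after the high-density stress band.
710 density bands at 2 per year is 710 / 2 = 355 years.
2007 − 355 = 1652 CE.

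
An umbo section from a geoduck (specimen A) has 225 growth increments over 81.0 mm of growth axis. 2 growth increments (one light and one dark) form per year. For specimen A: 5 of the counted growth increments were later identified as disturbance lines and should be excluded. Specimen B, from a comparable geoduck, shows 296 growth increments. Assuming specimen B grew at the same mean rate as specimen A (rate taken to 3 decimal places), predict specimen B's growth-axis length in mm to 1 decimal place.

108.9 mm

Specimen A: adjusted count: 225 − 5 = 220 growth increments.
Specimen A: 220 growth increments at 2 per year is 220 / 2 = 110 years.
A: Mean rate = 81.0 mm / 110 years ≈ 0.736 mm/yr.
Specimen B: 296 growth increments at 2 per year is 296 / 2 = 148 years. For B, 0.736 mm/year × 148 years = 108.9 mm.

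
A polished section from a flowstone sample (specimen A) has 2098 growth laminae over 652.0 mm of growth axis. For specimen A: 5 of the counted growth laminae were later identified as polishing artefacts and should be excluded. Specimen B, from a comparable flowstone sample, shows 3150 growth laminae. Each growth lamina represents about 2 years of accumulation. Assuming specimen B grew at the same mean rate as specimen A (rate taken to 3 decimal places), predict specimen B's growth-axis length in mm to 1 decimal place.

Specimen A: after corrections the count is 2098 − 5 = 2093 growth laminae.
Specimen A: 2093 growth laminae at 2 years each span 2093 × 2 = 4186 years.
A: Mean rate = 652.0 mm / 4186 years ≈ 0.156 mm per year.
Specimen B: 3150 growth laminae at 2 years each span 3150 × 2 = 6300 years. Length of B = 0.156 × 6300 = 982.8 mm.

982.8 mm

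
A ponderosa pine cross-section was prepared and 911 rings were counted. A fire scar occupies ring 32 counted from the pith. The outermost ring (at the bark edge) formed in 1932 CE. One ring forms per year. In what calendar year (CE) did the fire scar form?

1053 CE

Between ring 32 and the bark edge there are 911 − 32 = 879 rings.
Counting back 879 years from 1932 CE places the fire scar in 1932 − 879 = 1053 CE.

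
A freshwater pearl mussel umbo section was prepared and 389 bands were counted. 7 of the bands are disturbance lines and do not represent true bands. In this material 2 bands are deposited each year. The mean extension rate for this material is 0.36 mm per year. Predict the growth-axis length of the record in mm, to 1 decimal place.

68.8 mm

True band count = 389 − 7 = 382.
Dividing by 2 bands per year: 382 / 2 = 191 years.
191 years at 0.36 mm/year gives 0.36 × 191 = 68.8 mm.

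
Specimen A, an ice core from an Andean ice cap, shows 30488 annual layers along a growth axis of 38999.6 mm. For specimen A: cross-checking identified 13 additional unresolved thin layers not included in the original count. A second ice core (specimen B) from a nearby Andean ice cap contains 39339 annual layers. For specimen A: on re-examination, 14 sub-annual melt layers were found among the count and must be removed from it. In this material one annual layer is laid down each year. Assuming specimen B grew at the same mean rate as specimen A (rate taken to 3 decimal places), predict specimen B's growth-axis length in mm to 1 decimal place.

50314.6 mm

Specimen A: correcting the raw count gives 30488 − 14 + 13 = 30487 true annual layers.
A: 38999.6 mm over 30487 years gives 38999.6 / 30487 ≈ 1.279 mm per year.
For B, 1.279 mm/year × 39339 years = 50314.6 mm.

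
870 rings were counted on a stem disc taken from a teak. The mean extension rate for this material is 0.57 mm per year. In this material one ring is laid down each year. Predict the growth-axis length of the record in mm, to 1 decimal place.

The record spans 870 years at 0.57 mm per year.
Length ≈ 0.57 × 870 = 495.9 mm.

495.9 mm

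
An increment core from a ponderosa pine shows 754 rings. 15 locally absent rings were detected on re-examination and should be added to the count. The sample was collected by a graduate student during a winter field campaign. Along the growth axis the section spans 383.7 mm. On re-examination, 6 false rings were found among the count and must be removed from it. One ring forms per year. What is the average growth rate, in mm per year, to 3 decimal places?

0.503 mm per year

After corrections the count is 754 − 6 + 15 = 763 rings.
Extension rate ≈ 383.7 / 763 = 0.503 mm per year.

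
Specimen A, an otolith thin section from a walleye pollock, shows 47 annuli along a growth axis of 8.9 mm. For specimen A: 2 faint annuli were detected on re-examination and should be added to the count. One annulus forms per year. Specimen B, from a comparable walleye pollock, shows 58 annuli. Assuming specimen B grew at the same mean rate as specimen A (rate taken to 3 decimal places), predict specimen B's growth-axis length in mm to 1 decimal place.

10.6 mm

Specimen A: correcting the raw count gives 47 + 2 = 49 true annuli.
A: Extension rate ≈ 8.9 / 49 = 0.182 mm per year.
Length of B = 0.182 × 58 = 10.6 mm.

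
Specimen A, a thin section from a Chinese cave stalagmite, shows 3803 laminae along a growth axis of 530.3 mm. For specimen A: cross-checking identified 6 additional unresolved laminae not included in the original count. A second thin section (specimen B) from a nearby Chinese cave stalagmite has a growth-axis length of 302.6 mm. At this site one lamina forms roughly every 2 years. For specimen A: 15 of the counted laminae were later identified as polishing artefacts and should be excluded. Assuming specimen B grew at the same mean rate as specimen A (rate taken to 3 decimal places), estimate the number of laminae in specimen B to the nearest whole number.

Specimen A: correcting the raw count gives 3803 − 15 + 6 = 3794 true laminae.
Specimen A: multiplying by 2 years per lamina: 3794 × 2 = 7588 years.
A: Mean rate = 530.3 mm / 7588 years ≈ 0.070 mm/yr.
B spans 302.6 / 0.070 = 4322.86 years; at 2 years per lamina that is 4322.86 / 2 ≈ 2161 laminae.

2161 laminae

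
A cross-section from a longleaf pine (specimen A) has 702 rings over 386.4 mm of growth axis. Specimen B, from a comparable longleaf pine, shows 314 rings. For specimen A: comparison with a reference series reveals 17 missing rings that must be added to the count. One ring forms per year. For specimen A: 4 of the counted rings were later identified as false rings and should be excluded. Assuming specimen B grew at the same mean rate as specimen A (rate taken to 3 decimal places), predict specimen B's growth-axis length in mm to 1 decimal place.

Specimen A: true ring count = 702 − 4 + 17 = 715.
A: Extension rate ≈ 386.4 / 715 = 0.540 mm/yr.
Length of B = 0.540 × 314 = 169.6 mm.

169.6 mm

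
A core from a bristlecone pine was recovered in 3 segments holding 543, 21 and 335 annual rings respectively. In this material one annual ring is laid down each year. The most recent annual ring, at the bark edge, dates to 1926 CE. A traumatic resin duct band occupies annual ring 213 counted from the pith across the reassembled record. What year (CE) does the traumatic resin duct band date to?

Total annual rings = 543 + 21 + 335 = 899.
Between annual ring 213 and the bark edge there are 899 − 213 = 686 annual rings.
Counting back 686 years from 1926 CE places the traumatic resin duct band in 1926 − 686 = 1240 CE.

1240 CE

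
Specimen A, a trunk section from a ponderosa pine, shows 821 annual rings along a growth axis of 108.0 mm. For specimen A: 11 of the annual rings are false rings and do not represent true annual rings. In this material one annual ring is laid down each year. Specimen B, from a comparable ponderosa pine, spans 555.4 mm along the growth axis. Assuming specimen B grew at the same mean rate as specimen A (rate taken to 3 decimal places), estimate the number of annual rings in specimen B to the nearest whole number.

4176 annual rings

Specimen A: adjusted count: 821 − 11 = 810 annual rings.
A: Mean rate = 108.0 mm / 810 years ≈ 0.133 mm/year.
For B, 555.4 / 0.133 = 4175.94 years ≈ 4176 annual rings.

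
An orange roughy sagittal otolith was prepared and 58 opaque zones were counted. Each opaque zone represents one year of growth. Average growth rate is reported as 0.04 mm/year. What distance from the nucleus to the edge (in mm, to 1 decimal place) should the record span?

58 years of growth are recorded.
Length ≈ 0.04 × 58 = 2.3 mm.

2.3 mm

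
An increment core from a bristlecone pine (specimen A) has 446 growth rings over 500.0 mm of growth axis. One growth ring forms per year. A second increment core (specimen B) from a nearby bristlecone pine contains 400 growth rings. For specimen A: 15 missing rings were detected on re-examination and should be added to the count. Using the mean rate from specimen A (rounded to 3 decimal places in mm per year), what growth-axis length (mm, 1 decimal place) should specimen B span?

434.0 mm

Specimen A: after corrections the count is 446 + 15 = 461 growth rings.
A: 500.0 mm over 461 years gives 500.0 / 461 ≈ 1.085 mm/year.
Length of B = 1.085 × 400 = 434.0 mm.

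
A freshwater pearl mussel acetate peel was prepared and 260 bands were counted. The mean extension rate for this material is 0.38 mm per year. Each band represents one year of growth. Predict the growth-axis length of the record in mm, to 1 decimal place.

The record spans 260 years at 0.38 mm per year.
260 years at 0.38 mm/year gives 0.38 × 260 = 98.8 mm.

98.8 mm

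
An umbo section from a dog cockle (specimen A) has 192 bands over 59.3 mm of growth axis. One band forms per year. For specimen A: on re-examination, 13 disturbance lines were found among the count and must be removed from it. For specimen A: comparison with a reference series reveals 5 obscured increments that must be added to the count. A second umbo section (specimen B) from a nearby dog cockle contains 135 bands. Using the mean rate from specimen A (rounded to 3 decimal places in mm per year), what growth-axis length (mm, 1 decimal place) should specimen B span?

43.5 mm

Specimen A: adjusted count: 192 − 13 + 5 = 184 bands.
A: Mean rate = 59.3 mm / 184 years ≈ 0.322 mm/yr.
For B, 0.322 mm/year × 135 years = 43.5 mm.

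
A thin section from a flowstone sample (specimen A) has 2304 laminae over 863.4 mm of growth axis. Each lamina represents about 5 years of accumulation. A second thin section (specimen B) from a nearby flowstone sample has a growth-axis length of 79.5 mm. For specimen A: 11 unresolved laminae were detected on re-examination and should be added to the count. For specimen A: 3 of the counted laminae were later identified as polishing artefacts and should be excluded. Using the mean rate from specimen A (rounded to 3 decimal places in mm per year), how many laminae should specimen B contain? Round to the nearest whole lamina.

212 laminae

Specimen A: adjusted count: 2304 − 3 + 11 = 2312 laminae.
Specimen A: multiplying by 5 years per lamina: 2312 × 5 = 11560 years.
A: 863.4 mm over 11560 years gives 863.4 / 11560 ≈ 0.075 mm/yr.
For B, 79.5 / 0.075 = 1060.00 years; at 5 years per lamina that is 1060.00 / 5 ≈ 212 laminae.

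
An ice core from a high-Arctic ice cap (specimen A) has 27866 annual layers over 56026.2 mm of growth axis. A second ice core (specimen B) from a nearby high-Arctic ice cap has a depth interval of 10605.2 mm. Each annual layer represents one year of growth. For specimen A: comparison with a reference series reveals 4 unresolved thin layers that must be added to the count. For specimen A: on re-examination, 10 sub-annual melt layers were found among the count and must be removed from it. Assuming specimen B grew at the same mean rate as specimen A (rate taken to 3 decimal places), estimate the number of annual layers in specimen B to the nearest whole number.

5274 annual layers

Specimen A: after corrections the count is 27866 − 10 + 4 = 27860 annual layers.
A: Mean rate = 56026.2 mm / 27860 years ≈ 2.011 mm/year.
Specimen B: 10605.2 mm / 2.011 mm per year = 5273.60 years ≈ 5274 annual layers.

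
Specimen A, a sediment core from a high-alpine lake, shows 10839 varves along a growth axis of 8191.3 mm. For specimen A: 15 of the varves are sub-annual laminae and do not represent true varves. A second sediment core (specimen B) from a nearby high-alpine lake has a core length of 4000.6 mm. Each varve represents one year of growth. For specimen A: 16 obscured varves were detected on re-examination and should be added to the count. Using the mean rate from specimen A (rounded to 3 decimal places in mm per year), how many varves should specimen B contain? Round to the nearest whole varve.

5292 varves

Specimen A: adjusted count: 10839 − 15 + 16 = 10840 varves.
A: 8191.3 mm over 10840 years gives 8191.3 / 10840 ≈ 0.756 mm per year.
For B, 4000.6 / 0.756 = 5291.80 years ≈ 5292 varves.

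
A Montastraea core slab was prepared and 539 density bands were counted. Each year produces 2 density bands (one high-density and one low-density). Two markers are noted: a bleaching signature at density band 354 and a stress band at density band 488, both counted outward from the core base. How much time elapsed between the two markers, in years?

488 − 354 = 134 density bands lie between the two events.
Dividing by 2 density bands per year: 134 / 2 = 67 years.

67 yr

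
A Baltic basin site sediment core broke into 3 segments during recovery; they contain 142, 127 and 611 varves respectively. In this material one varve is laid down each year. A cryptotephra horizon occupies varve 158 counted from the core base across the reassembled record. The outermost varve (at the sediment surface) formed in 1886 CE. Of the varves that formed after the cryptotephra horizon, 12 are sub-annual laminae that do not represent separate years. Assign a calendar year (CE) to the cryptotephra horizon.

1176 CE

Total varves = 142 + 127 + 611 = 880.
880 − 158 = 722 varves lie beyond the cryptotephra horizon toward the sediment surface.
Excluding 12 false varves: 722 − 12 = 710.
The varve at the sediment surface is 1886 CE, so the cryptotephra horizon dates to 1886 − 710 = 1176 CE.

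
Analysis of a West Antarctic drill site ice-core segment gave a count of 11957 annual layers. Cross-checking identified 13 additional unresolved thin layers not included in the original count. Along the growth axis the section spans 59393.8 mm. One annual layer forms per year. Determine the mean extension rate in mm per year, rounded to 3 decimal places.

Correcting the raw count gives 11957 + 13 = 11970 true annual layers.
59393.8 mm over 11970 years gives 59393.8 / 11970 ≈ 4.962 mm per year.

4.962 mm per year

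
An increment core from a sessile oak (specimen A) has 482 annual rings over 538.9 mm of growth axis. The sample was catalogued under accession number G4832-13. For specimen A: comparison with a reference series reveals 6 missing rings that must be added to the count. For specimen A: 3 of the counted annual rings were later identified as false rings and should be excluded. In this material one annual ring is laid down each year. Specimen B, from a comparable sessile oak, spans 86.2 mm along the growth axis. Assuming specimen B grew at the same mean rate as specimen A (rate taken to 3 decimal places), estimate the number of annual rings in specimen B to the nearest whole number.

Specimen A: after corrections the count is 482 − 3 + 6 = 485 annual rings.
A: 538.9 mm over 485 years gives 538.9 / 485 ≈ 1.111 mm/year.
B spans 86.2 / 1.111 = 77.59 years ≈ 78 annual rings.

78 annual rings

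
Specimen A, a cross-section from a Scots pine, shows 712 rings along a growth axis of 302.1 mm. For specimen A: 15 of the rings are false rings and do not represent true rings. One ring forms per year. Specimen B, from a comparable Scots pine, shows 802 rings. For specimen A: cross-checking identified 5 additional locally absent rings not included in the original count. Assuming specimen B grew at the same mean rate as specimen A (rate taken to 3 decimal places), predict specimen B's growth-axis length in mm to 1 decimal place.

Specimen A: true ring count = 712 − 15 + 5 = 702.
A: 302.1 mm over 702 years gives 302.1 / 702 ≈ 0.430 mm/yr.
B's length ≈ 0.430 × 802 = 344.9 mm.

344.9 mm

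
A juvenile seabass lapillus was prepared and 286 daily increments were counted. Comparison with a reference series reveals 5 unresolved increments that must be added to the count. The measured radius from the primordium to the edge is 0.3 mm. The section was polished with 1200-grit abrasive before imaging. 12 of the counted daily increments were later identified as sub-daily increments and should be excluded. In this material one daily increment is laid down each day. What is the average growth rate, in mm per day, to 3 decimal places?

0.001 mm per day

Correcting the raw count gives 286 − 12 + 5 = 279 true daily increments.
0.3 mm over 279 days gives 0.3 / 279 ≈ 0.001 mm per day.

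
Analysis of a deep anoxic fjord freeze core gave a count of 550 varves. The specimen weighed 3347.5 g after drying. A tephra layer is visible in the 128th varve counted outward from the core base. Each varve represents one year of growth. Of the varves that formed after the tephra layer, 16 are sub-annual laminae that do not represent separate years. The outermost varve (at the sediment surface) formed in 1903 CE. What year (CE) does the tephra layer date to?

550 − 128 = 422 varves lie beyond the tephra layer toward the sediment surface.
Removing the 16 false varves leaves 422 − 16 = 406 true varves beyond the tephra layer.
The varve at the sediment surface is 1903 CE, so the tephra layer dates to 1903 − 406 = 1497 CE.

1497 CE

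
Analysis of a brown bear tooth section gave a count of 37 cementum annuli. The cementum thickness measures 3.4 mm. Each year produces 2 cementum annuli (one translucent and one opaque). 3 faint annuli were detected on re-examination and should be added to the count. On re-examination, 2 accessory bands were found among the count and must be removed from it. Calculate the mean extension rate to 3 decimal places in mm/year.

After corrections the count is 37 − 2 + 3 = 38 cementum annuli.
38 cementum annuli at 2 per year is 38 / 2 = 19 years.
Mean rate = 3.4 mm / 19 years ≈ 0.179 mm/year.

0.179 mm/year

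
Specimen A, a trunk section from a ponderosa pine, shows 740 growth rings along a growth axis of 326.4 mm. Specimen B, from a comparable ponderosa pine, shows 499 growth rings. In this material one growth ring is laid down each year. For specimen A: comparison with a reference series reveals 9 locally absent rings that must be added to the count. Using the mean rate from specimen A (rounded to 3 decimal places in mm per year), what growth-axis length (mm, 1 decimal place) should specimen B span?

217.6 mm

Specimen A: true growth ring count = 740 + 9 = 749.
A: 326.4 mm over 749 years gives 326.4 / 749 ≈ 0.436 mm/year.
For B, 0.436 mm/year × 499 years = 217.6 mm.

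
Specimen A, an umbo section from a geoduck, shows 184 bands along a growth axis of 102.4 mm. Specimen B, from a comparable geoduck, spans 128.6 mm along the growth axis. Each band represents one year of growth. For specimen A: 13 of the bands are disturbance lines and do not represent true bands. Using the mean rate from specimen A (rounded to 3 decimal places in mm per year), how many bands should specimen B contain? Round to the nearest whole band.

Specimen A: correcting the raw count gives 184 − 13 = 171 true bands.
A: Extension rate ≈ 102.4 / 171 = 0.599 mm per year.
Specimen B: 128.6 mm / 0.599 mm per year = 214.69 years ≈ 215 bands.

215 bands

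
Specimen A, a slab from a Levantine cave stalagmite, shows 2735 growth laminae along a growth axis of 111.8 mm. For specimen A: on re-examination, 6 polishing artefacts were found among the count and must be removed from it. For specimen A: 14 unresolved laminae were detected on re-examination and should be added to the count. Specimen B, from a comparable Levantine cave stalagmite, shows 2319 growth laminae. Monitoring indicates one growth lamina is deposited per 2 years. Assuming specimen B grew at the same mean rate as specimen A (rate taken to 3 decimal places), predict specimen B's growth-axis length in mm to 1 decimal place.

92.8 mm

Specimen A: after corrections the count is 2735 − 6 + 14 = 2743 growth laminae.
Specimen A: multiplying by 2 years per growth lamina: 2743 × 2 = 5486 years.
A: 111.8 mm over 5486 years gives 111.8 / 5486 ≈ 0.020 mm per year.
Specimen B: multiplying by 2 years per growth lamina: 2319 × 2 = 4638 years. B's length ≈ 0.020 × 4638 = 92.8 mm.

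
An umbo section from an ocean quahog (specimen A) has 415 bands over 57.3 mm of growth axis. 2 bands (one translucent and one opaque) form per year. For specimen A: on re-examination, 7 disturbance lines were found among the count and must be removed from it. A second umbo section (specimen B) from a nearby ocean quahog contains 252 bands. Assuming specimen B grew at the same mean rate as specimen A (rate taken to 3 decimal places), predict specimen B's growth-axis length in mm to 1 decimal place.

Specimen A: true band count = 415 − 7 = 408.
Specimen A: with 2 bands per year, 408 / 2 = 204 years.
A: Mean rate = 57.3 mm / 204 years ≈ 0.281 mm/year.
Specimen B: 252 bands at 2 per year is 252 / 2 = 126 years. For B, 0.281 mm/year × 126 years = 35.4 mm.

35.4 mm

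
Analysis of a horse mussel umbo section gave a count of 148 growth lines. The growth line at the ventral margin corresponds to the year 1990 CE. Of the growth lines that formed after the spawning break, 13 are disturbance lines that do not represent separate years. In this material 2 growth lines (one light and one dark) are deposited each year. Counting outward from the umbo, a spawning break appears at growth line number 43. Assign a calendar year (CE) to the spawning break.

1944 CE

Between growth line 43 and the ventral margin there are 148 − 43 = 105 growth lines.
Excluding 13 false growth lines: 105 − 13 = 92.
With 2 growth lines per year, 92 / 2 = 46 years.
1990 − 46 = 1944 CE.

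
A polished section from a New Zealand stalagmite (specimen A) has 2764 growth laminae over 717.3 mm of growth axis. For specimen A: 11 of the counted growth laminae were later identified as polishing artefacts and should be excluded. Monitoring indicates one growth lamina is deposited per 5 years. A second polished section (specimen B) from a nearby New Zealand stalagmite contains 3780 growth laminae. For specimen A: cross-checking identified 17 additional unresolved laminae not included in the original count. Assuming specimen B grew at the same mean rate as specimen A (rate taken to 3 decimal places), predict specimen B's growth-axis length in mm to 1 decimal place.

982.8 mm

Specimen A: correcting the raw count gives 2764 − 11 + 17 = 2770 true growth laminae.
Specimen A: at 5 years per growth lamina, 2770 × 5 = 13850 years.
A: Mean rate = 717.3 mm / 13850 years ≈ 0.052 mm per year.
Specimen B: multiplying by 5 years per growth lamina: 3780 × 5 = 18900 years. Length of B = 0.052 × 18900 = 982.8 mm.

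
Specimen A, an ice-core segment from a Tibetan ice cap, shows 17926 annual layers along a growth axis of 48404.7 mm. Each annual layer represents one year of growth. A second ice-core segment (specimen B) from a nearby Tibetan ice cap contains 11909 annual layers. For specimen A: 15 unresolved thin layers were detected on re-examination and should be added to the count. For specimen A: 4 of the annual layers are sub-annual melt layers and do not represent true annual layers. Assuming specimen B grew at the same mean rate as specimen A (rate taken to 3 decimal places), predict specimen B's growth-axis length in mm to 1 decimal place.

32142.4 mm

Specimen A: correcting the raw count gives 17926 − 4 + 15 = 17937 true annual layers.
A: Extension rate ≈ 48404.7 / 17937 = 2.699 mm per year.
Length of B = 2.699 × 11909 = 32142.4 mm.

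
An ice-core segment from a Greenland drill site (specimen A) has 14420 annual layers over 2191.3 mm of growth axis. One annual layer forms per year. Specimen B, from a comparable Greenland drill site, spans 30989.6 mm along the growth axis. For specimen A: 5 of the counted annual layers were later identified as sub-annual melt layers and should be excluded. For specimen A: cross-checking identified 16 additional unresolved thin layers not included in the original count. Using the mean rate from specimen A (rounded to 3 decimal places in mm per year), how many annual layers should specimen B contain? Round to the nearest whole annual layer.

Specimen A: correcting the raw count gives 14420 − 5 + 16 = 14431 true annual layers.
A: Mean rate = 2191.3 mm / 14431 years ≈ 0.152 mm/yr.
For B, 30989.6 / 0.152 = 203878.95 years ≈ 203879 annual layers.

203879 annual layers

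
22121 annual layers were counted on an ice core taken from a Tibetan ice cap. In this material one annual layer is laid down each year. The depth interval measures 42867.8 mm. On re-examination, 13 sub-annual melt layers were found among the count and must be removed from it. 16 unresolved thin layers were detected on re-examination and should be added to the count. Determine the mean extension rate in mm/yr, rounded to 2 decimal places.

1.94 mm/yr

Correcting the raw count gives 22121 − 13 + 16 = 22124 true annual layers.
Extension rate ≈ 42867.8 / 22124 = 1.94 mm/yr.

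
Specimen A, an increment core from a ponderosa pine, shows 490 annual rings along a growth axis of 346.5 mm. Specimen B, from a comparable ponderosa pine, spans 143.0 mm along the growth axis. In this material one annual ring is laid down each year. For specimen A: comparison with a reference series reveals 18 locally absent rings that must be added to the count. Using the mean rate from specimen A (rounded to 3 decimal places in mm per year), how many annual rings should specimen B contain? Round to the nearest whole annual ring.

210 annual rings

Specimen A: after corrections the count is 490 + 18 = 508 annual rings.
A: Mean rate = 346.5 mm / 508 years ≈ 0.682 mm/yr.
For B, 143.0 / 0.682 = 209.68 years ≈ 210 annual rings.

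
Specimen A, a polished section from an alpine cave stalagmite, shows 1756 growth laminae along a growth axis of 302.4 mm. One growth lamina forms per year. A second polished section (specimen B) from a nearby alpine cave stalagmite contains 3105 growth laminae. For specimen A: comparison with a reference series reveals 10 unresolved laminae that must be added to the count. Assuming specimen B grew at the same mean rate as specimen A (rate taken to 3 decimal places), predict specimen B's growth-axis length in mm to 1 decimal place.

531.0 mm

Specimen A: correcting the raw count gives 1756 + 10 = 1766 true growth laminae.
A: Extension rate ≈ 302.4 / 1766 = 0.171 mm/year.
B's length ≈ 0.171 × 3105 = 531.0 mm.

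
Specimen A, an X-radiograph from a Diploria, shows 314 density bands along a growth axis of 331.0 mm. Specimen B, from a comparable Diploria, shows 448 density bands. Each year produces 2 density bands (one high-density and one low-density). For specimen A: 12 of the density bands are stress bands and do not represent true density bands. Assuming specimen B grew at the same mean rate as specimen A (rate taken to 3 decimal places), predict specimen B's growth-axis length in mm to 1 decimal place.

491.0 mm

Specimen A: adjusted count: 314 − 12 = 302 density bands.
Specimen A: dividing by 2 density bands per year: 302 / 2 = 151 years.
A: Extension rate ≈ 331.0 / 151 = 2.192 mm/year.
Specimen B: 448 density bands at 2 per year is 448 / 2 = 224 years. For B, 2.192 mm/year × 224 years = 491.0 mm.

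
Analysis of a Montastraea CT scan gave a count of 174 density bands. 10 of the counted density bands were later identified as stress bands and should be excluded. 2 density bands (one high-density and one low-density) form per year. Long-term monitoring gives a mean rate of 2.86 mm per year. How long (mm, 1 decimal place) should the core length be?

After corrections the count is 174 − 10 = 164 density bands.
With 2 density bands per year, 164 / 2 = 82 years.
Length ≈ 2.86 × 82 = 234.5 mm.

234.5 mm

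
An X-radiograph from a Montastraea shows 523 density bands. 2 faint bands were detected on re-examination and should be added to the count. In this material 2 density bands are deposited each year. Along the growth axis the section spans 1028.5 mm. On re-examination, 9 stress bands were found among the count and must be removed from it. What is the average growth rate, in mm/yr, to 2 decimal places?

3.99 mm/yr

Correcting the raw count gives 523 − 9 + 2 = 516 true density bands.
With 2 density bands per year, 516 / 2 = 258 years.
Extension rate ≈ 1028.5 / 258 = 3.99 mm/yr.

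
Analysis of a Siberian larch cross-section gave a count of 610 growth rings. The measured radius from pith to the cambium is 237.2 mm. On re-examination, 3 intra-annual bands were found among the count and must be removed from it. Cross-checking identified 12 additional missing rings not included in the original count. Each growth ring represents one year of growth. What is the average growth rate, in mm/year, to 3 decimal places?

After corrections the count is 610 − 3 + 12 = 619 growth rings.
Extension rate ≈ 237.2 / 619 = 0.383 mm/year.

0.383 mm/year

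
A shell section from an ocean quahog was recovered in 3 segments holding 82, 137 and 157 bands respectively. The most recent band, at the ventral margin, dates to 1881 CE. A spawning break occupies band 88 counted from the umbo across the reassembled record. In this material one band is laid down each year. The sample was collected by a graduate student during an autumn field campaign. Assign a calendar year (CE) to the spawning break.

1593 CE

Total bands = 82 + 137 + 157 = 376.
Between band 88 and the ventral margin there are 376 − 88 = 288 bands.
The band at the ventral margin is 1881 CE, so the spawning break dates to 1881 − 288 = 1593 CE.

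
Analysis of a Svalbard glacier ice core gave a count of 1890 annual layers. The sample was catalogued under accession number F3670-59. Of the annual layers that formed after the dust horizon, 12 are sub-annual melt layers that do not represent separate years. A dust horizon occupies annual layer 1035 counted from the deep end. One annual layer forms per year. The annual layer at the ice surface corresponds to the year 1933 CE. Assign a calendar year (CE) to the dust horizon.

1890 − 1035 = 855 annual layers lie beyond the dust horizon toward the ice surface.
Excluding 12 false annual layers: 855 − 12 = 843.
1933 − 843 = 1090 CE.

1090 CE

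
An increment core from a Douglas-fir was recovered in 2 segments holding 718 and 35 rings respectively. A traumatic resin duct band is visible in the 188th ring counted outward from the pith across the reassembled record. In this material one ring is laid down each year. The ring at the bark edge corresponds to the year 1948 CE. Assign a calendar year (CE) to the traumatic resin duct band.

1383 CE

Total rings = 718 + 35 = 753.
Between ring 188 and the bark edge there are 753 − 188 = 565 rings.
The ring at the bark edge is 1948 CE, so the traumatic resin duct band dates to 1948 − 565 = 1383 CE.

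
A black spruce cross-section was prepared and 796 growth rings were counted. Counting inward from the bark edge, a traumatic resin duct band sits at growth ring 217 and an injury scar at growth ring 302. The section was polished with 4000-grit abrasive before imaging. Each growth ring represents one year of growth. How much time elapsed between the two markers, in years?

85 years

302 − 217 = 85 growth rings lie between the two events.
One growth ring per year makes the interval 85 years.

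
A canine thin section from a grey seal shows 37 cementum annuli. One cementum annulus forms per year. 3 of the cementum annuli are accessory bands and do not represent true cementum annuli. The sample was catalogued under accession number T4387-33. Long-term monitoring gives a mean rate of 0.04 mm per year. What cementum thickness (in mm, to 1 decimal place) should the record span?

1.4 mm

After corrections the count is 37 − 3 = 34 cementum annuli.
34 years at 0.04 mm/year gives 0.04 × 34 = 1.4 mm.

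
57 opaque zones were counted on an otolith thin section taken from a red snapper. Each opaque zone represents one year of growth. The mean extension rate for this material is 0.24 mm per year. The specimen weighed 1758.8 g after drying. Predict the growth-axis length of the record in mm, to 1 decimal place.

57 years of growth are recorded.
57 years at 0.24 mm/year gives 0.24 × 57 = 13.7 mm.

13.7 mm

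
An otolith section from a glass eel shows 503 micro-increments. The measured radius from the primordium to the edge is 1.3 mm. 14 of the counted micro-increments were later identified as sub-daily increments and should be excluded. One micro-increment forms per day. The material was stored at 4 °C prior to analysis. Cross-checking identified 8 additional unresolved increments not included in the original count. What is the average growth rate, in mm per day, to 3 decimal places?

Correcting the raw count gives 503 − 14 + 8 = 497 true micro-increments.
Mean rate = 1.3 mm / 497 days ≈ 0.003 mm per day.

0.003 mm per day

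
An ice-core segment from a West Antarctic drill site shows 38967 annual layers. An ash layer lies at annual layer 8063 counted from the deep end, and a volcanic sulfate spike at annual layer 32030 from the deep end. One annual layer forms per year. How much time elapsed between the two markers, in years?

23967 years

32030 − 8063 = 23967 annual layers lie between the two events.
At one annual layer per year, 23967 years elapsed between them.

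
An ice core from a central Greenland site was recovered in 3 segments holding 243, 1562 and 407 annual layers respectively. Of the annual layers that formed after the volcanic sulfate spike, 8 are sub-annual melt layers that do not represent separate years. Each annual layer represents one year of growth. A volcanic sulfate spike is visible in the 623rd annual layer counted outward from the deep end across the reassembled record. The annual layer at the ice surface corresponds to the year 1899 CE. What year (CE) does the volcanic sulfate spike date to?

318 CE

Total annual layers = 243 + 1562 + 407 = 2212.
The volcanic sulfate spike sits at annual layer 623 from the deep end, so 2212 − 623 = 1589 annual layers formed after it.
Removing the 8 false annual layers leaves 1589 − 8 = 1581 true annual layers beyond the volcanic sulfate spike.
The annual layer at the ice surface is 1899 CE, so the volcanic sulfate spike dates to 1899 − 1581 = 318 CE.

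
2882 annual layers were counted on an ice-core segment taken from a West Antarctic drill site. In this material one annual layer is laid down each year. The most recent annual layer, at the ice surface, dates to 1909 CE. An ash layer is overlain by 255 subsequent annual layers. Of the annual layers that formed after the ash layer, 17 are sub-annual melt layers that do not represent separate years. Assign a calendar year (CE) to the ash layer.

1671 CE

There are 255 annual layers younger than the ash layer.
Excluding 17 false annual layers: 255 − 17 = 238.
Counting back 238 years from 1909 CE places the ash layer in 1909 − 238 = 1671 CE.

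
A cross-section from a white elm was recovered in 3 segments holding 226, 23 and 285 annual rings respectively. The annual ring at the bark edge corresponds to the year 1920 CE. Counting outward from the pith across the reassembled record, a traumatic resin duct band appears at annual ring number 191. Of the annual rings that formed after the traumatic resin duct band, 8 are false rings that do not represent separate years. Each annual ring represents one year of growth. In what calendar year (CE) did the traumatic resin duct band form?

Total annual rings = 226 + 23 + 285 = 534.
The traumatic resin duct band sits at annual ring 191 from the pith, so 534 − 191 = 343 annual rings formed after it.
Removing the 8 false annual rings leaves 343 − 8 = 335 true annual rings beyond the traumatic resin duct band.
1920 − 335 = 1585 CE.

1585 CE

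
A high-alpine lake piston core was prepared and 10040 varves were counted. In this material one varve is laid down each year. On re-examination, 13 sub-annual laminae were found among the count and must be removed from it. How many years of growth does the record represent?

Adjusted count: 10040 − 13 = 10027 varves.
One varve per year makes the duration 10027 years.

10027 years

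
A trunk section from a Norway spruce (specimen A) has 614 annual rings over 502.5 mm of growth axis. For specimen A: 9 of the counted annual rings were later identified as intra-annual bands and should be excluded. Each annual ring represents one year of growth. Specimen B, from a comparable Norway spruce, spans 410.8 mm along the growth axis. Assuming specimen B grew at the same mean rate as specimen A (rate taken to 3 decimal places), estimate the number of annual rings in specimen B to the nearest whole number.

Specimen A: adjusted count: 614 − 9 = 605 annual rings.
A: Mean rate = 502.5 mm / 605 years ≈ 0.831 mm/year.
B spans 410.8 / 0.831 = 494.34 years ≈ 494 annual rings.

494 annual rings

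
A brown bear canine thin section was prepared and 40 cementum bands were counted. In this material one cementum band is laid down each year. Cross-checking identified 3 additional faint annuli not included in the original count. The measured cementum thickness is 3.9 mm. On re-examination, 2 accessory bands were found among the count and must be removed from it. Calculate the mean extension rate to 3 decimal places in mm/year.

Correcting the raw count gives 40 − 2 + 3 = 41 true cementum bands.
Mean rate = 3.9 mm / 41 years ≈ 0.095 mm/year.

0.095 mm/year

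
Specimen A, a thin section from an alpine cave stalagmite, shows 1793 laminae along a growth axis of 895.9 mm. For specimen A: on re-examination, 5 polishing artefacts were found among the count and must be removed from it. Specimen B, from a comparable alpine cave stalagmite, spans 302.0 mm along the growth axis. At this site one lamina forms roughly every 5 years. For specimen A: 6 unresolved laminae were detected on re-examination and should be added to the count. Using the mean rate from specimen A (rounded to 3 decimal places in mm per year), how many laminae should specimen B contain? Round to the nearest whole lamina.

604 laminae

Specimen A: after corrections the count is 1793 − 5 + 6 = 1794 laminae.
Specimen A: 1794 laminae at 5 years each span 1794 × 5 = 8970 years.
A: 895.9 mm over 8970 years gives 895.9 / 8970 ≈ 0.100 mm/yr.
For B, 302.0 / 0.100 = 3020.00 years; at 5 years per lamina that is 3020.00 / 5 ≈ 604 laminae.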